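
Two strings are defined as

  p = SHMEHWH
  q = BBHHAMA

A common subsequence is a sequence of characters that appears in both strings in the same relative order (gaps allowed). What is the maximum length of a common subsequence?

2

Taking H [2,4], then M [3,6] gives a common subsequence of length 2. dp[7][7] = 2 confirms this is the maximum.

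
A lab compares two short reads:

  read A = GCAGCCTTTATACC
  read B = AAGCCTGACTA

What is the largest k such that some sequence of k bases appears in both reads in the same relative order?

One common subsequence of length 8: A at read A[3]=read B[2] → G at read A[4]=read B[3] → C at read A[5]=read B[4] → C at read A[6]=read B[5] → T at read A[7]=read B[6] → A at read A[10]=read B[8] → T at read A[11]=read B[10] → A at read A[12]=read B[11]. The LCS DP gives dp[14][11] = 8, so this is optimal.

8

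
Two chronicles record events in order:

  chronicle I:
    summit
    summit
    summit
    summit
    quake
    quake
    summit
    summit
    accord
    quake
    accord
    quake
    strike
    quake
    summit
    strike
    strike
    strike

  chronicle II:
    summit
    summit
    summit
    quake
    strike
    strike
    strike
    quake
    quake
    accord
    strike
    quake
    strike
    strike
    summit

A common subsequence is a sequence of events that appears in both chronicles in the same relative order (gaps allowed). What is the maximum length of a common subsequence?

11

Taking summit (chronicle I #2, chronicle II #1), then summit (chronicle I #3, chronicle II #2), then summit (chronicle I #4, chronicle II #3), then quake (chronicle I #5, chronicle II #4), then quake (chronicle I #6, chronicle II #8), then quake (chronicle I #10, chronicle II #9), then accord (chronicle I #11, chronicle II #10), then strike (chronicle I #13, chronicle II #11), then quake (chronicle I #14, chronicle II #12), then strike (chronicle I #16, chronicle II #13), then strike (chronicle I #17, chronicle II #14) gives a common subsequence of length 11. Since dp[18][15] = 11, nothing longer is possible.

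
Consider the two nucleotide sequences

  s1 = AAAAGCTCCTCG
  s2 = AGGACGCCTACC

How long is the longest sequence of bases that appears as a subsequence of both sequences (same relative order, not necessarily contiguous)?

7

Taking A (s1 #1, s2 #1); then A (s1 #2, s2 #4); then G (s1 #5, s2 #6); then C (s1 #6, s2 #8); then T (s1 #7, s2 #9); then C (s1 #9, s2 #11); then C (s1 #11, s2 #12) gives a common subsequence of length 7. dp[12][12] = 7 confirms this is the maximum.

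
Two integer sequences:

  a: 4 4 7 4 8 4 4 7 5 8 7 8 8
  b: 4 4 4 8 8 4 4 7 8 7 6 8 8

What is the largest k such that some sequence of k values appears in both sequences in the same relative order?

11

Match 4 at a[1]=b[1], 4 at a[2]=b[2], 4 at a[4]=b[3], 8 at a[5]=b[5], 4 at a[6]=b[6], 4 at a[7]=b[7], 7 at a[8]=b[8], 8 at a[10]=b[9], 7 at a[11]=b[10], 8 at a[12]=b[12], 8 at a[13]=b[13] — 11 values in the same relative order in both. The LCS DP gives dp[13][13] = 11, so this is optimal.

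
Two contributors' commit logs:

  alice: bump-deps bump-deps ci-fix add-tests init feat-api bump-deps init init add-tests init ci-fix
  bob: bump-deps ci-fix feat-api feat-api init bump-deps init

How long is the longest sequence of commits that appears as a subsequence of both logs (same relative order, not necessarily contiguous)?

Pick bump-deps at alice[2]=bob[1], then ci-fix at alice[3]=bob[2], then init at alice[5]=bob[5], then bump-deps at alice[7]=bob[6], then init at alice[11]=bob[7]; all 5 commits appear in both, in order. The LCS DP gives dp[12][7] = 5, so this is optimal.

5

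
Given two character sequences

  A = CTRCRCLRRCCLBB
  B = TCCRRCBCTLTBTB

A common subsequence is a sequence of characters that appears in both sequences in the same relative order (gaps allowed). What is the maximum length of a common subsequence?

Pick T at A[2]=B[1], C at A[4]=B[2], C at A[6]=B[3], R at A[8]=B[4], R at A[9]=B[5], C at A[10]=B[6], C at A[11]=B[8], L at A[12]=B[10], B at A[13]=B[12], B at A[14]=B[14]; all 10 characters appear in both, in order. Since dp[14][14] = 10, nothing longer is possible.

10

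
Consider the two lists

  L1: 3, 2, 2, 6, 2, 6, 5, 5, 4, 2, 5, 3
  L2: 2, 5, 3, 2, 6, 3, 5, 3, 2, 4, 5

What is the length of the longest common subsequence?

Let dp[i][j] be the LCS length of the first i values of L1 and the first j values of L2. dp[i][j] = dp[i-1][j-1]+1 when the i-th and j-th values match, else max(dp[i-1][j], dp[i][j-1]).
    ·  2  5  3  2  6  3  5  3  2  4  5
 ·  0  0  0  0  0  0  0  0  0  0  0  0
 3  0  0  0  1  1  1  1  1  1  1  1  1
 2  0  1  1  1  2  2  2  2  2  2  2  2
 2  0  1  1  1  2  2  2  2  2  3  3  3
 6  0  1  1  1  2  3  3  3  3  3  3  3
 2  0  1  1  1  2  3  3  3  3  4  4  4
 6  0  1  1  1  2  3  3  3  3  4  4  4
 5  0  1  2  2  2  3  3  4  4  4  4  5
 5  0  1  2  2  2  3  3  4  4  4  4  5
 4  0  1  2  2  2  3  3  4  4  4  5  5
 2  0  1  2  2  3  3  3  4  4  5  5  5
 5  0  1  2  2  3  3  3  4  4  5  5  6
 3  0  1  2  3  3  3  4  4  5  5  5  6
dp[12][11] = 6. One LCS (by backtracking along matches): 3, 2, 6, 2, 4, 5.

6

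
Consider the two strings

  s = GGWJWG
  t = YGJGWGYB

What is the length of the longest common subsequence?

Let dp[i][j] be the LCS length of the first i characters of s and the first j characters of t. dp[i][j] = dp[i-1][j-1]+1 when the i-th and j-th characters match, else max(dp[i-1][j], dp[i][j-1]).
    ·  Y  G  J  G  W  G  Y  B
 ·  0  0  0  0  0  0  0  0  0
 G  0  0  1  1  1  1  1  1  1
 G  0  0  1  1  2  2  2  2  2
 W  0  0  1  1  2  3  3  3  3
 J  0  0  1  2  2  3  3  3  3
 W  0  0  1  2  2  3  3  3  3
 G  0  0  1  2  3  3  4  4  4
dp[6][8] = 4. One LCS (by backtracking along matches): GGWG.

4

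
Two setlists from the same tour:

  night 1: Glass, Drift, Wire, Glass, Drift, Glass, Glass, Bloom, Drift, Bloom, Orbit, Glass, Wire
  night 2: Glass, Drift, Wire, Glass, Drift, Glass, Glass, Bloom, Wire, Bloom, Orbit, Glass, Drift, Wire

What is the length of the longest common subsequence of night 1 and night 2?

Taking Glass (night 1 #1, night 2 #1), then Drift (night 1 #2, night 2 #2), then Wire (night 1 #3, night 2 #3), then Glass (night 1 #4, night 2 #4), then Drift (night 1 #5, night 2 #5), then Glass (night 1 #6, night 2 #6), then Glass (night 1 #7, night 2 #7), then Bloom (night 1 #8, night 2 #8), then Bloom (night 1 #10, night 2 #10), then Orbit (night 1 #11, night 2 #11), then Glass (night 1 #12, night 2 #12), then Wire (night 1 #13, night 2 #14) gives a common subsequence of length 12, and the DP table's final entry dp[13][14] is also 12, so no common subsequence is longer.

12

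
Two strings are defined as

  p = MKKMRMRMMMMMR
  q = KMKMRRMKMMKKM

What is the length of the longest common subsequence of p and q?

9

Match M at p[1]=q[2], then K at p[3]=q[3], then M at p[4]=q[4], then R at p[5]=q[5], then R at p[7]=q[6], then M at p[8]=q[7], then M at p[9]=q[9], then M at p[10]=q[10], then M at p[12]=q[13] — 9 characters in the same relative order in both. The LCS DP gives dp[13][13] = 9, so this is optimal.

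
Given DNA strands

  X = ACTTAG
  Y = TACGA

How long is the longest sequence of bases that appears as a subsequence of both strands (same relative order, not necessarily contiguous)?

Let dp[i][j] be the LCS length of the first i bases of X and the first j bases of Y. dp[i][j] = dp[i-1][j-1]+1 when the i-th and j-th bases match, else max(dp[i-1][j], dp[i][j-1]).
    ·  T  A  C  G  A
 ·  0  0  0  0  0  0
 A  0  0  1  1  1  1
 C  0  0  1  2  2  2
 T  0  1  1  2  2  2
 T  0  1  1  2  2  2
 A  0  1  2  2  2  3
 G  0  1  2  2  3  3
dp[6][5] = 3. One LCS (by backtracking along matches): ACA.

3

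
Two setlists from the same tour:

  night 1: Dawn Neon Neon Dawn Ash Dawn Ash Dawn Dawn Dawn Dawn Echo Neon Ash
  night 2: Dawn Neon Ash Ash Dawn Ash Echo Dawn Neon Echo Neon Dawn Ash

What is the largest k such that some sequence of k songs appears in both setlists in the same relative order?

9

Taking Dawn at night 1[1]=night 2[1], Neon at night 1[2]=night 2[2], Ash at night 1[5]=night 2[4], Dawn at night 1[6]=night 2[5], Ash at night 1[7]=night 2[6], Dawn at night 1[8]=night 2[8], Echo at night 1[12]=night 2[10], Neon at night 1[13]=night 2[11], Ash at night 1[14]=night 2[13] gives a common subsequence of length 9, and the DP table's final entry dp[14][13] is also 9, so no common subsequence is longer.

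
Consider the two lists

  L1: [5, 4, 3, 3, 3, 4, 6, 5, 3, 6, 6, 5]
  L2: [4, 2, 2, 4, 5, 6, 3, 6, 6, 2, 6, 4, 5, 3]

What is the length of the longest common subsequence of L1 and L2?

Match 4 [2,1], then 4 [6,4], then 6 [7,6], then 3 [9,7], then 6 [10,9], then 6 [11,11], then 5 [12,13] — 7 values in the same relative order in both, and the DP table's final entry dp[12][14] is also 7, so no common subsequence is longer.

7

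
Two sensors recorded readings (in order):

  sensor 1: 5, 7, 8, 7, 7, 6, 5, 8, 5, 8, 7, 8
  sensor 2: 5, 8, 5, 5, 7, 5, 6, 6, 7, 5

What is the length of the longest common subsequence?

Let dp[i][j] be the LCS length of the first i values of sensor 1 and the first j values of sensor 2. dp[i][j] = dp[i-1][j-1]+1 when the i-th and j-th values match, else max(dp[i-1][j], dp[i][j-1]).
    ·  5  8  5  5  7  5  6  6  7  5
 ·  0  0  0  0  0  0  0  0  0  0  0
 5  0  1  1  1  1  1  1  1  1  1  1
 7  0  1  1  1  1  2  2  2  2  2  2
 8  0  1  2  2  2  2  2  2  2  2  2
 7  0  1  2  2  2  3  3  3  3  3  3
 7  0  1  2  2  2  3  3  3  3  4  4
 6  0  1  2  2  2  3  3  4  4  4  4
 5  0  1  2  3  3  3  4  4  4  4  5
 8  0  1  2  3  3  3  4  4  4  4  5
 5  0  1  2  3  4  4  4  4  4  4  5
 8  0  1  2  3  4  4  4  4  4  4  5
 7  0  1  2  3  4  5  5  5  5  5  5
 8  0  1  2  3  4  5  5  5  5  5  5
dp[12][10] = 5. One LCS (by backtracking along matches): 5, 8, 7, 7, 5.

5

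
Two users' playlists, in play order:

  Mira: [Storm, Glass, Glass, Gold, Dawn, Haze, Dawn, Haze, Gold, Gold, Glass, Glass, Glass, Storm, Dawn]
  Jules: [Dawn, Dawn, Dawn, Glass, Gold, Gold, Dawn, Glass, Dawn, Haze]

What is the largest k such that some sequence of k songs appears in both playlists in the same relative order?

Pick Dawn at Mira[5]=Jules[2], Dawn at Mira[7]=Jules[3], Gold at Mira[9]=Jules[5], Gold at Mira[10]=Jules[6], Glass at Mira[13]=Jules[8], Dawn at Mira[15]=Jules[9]; all 6 songs appear in both, in order, and the DP table's final entry dp[15][10] is also 6, so no common subsequence is longer.

6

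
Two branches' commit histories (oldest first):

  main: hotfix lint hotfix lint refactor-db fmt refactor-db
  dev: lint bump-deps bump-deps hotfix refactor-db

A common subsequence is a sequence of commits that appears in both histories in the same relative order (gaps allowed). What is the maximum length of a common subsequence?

Taking lint (main #2, dev #1); then hotfix (main #3, dev #4); then refactor-db (main #7, dev #5) gives a common subsequence of length 3. The LCS DP gives dp[7][5] = 3, so this is optimal.

3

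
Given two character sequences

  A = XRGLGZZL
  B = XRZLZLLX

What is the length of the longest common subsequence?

Taking X [1,1], R [2,2], L [4,4], Z [6,5], L [8,7] gives a common subsequence of length 5. The LCS DP gives dp[8][8] = 5, so this is optimal.

5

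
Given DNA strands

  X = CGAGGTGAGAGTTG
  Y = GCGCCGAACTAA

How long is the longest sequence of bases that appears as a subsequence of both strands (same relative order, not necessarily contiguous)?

Taking C [1,5], then G [2,6], then A [3,8], then T [6,10], then A [8,11], then A [10,12] gives a common subsequence of length 6. The LCS DP gives dp[14][12] = 6, so this is optimal.

6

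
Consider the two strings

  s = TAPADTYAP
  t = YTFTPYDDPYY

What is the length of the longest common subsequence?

4

Match T (s #1, t #4), then P (s #3, t #5), then D (s #5, t #8), then Y (s #7, t #11) — 4 characters in the same relative order in both. The LCS DP gives dp[9][11] = 4, so this is optimal.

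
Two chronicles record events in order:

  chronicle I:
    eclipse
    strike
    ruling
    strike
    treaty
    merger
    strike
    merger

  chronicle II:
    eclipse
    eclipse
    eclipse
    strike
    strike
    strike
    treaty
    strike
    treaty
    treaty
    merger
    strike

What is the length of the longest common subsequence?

6

One common subsequence of length 6: eclipse at chronicle I[1]=chronicle II[3], strike at chronicle I[2]=chronicle II[6], strike at chronicle I[4]=chronicle II[8], treaty at chronicle I[5]=chronicle II[10], merger at chronicle I[6]=chronicle II[11], strike at chronicle I[7]=chronicle II[12]. Since dp[8][12] = 6, nothing longer is possible.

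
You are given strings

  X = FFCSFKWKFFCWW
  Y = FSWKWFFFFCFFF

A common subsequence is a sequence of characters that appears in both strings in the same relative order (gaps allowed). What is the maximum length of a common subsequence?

7

One common subsequence of length 7: F [2,1], S [4,2], K [6,4], W [7,5], F [9,8], F [10,9], C [11,10]. The LCS DP gives dp[13][13] = 7, so this is optimal.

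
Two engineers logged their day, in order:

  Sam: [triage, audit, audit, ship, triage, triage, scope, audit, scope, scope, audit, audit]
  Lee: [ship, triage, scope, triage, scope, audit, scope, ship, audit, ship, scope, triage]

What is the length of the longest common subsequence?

Match ship [4,1]; then triage [5,2]; then triage [6,4]; then scope [7,5]; then audit [8,6]; then scope [9,7]; then scope [10,11] — 7 tasks in the same relative order in both, and the DP table's final entry dp[12][12] is also 7, so no common subsequence is longer.

7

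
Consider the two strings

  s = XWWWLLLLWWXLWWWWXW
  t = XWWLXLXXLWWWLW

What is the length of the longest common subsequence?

Match X at s[1]=t[1]; then W at s[3]=t[2]; then W at s[4]=t[3]; then L at s[5]=t[4]; then L at s[6]=t[6]; then X at s[11]=t[8]; then L at s[12]=t[9]; then W at s[13]=t[10]; then W at s[14]=t[11]; then W at s[15]=t[12]; then W at s[18]=t[14] — 11 characters in the same relative order in both. dp[18][14] = 11 confirms this is the maximum.

11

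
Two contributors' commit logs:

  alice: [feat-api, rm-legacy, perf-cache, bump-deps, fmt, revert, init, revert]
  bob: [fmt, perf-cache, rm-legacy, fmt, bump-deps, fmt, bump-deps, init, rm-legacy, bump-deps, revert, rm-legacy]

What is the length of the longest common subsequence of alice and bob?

5

Match rm-legacy at alice[2]=bob[3], bump-deps at alice[4]=bob[5], fmt at alice[5]=bob[6], init at alice[7]=bob[8], revert at alice[8]=bob[11] — 5 commits in the same relative order in both. The LCS DP gives dp[8][12] = 5, so this is optimal.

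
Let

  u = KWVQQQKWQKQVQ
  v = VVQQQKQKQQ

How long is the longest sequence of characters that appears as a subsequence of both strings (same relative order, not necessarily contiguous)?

9

Taking V (u #3, v #2), Q (u #4, v #3), Q (u #5, v #4), Q (u #6, v #5), K (u #7, v #6), Q (u #9, v #7), K (u #10, v #8), Q (u #11, v #9), Q (u #13, v #10) gives a common subsequence of length 9. dp[13][10] = 9 confirms this is the maximum.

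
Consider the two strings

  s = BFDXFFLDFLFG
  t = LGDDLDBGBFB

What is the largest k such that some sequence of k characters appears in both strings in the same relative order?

Let dp[i][j] be the LCS length of the first i characters of s and the first j characters of t. dp[i][j] = dp[i-1][j-1]+1 when the i-th and j-th characters match, else max(dp[i-1][j], dp[i][j-1]).
    ·  L  G  D  D  L  D  B  G  B  F  B
 ·  0  0  0  0  0  0  0  0  0  0  0  0
 B  0  0  0  0  0  0  0  1  1  1  1  1
 F  0  0  0  0  0  0  0  1  1  1  2  2
 D  0  0  0  1  1  1  1  1  1  1  2  2
 X  0  0  0  1  1  1  1  1  1  1  2  2
 F  0  0  0  1  1  1  1  1  1  1  2  2
 F  0  0  0  1  1  1  1  1  1  1  2  2
 L  0  1  1  1  1  2  2  2  2  2  2  2
 D  0  1  1  2  2  2  3  3  3  3  3  3
 F  0  1  1  2  2  2  3  3  3  3  4  4
 L  0  1  1  2  2  3  3  3  3  3  4  4
 F  0  1  1  2  2  3  3  3  3  3  4  4
 G  0  1  2  2  2  3  3  3  4  4  4  4
dp[12][11] = 4. One LCS (by backtracking along matches): DLDF.

4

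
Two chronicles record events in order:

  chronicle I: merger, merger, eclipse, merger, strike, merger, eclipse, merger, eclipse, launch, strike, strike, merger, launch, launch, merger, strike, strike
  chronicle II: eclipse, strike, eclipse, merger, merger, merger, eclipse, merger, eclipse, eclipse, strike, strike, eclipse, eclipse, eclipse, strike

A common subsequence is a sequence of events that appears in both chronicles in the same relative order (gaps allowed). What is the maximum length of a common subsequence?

Taking merger [1,5], then merger [2,6], then eclipse [3,7], then merger [6,8], then eclipse [7,9], then eclipse [9,10], then strike [11,11], then strike [12,12], then strike [18,16] gives a common subsequence of length 9, and the DP table's final entry dp[18][16] is also 9, so no common subsequence is longer.

9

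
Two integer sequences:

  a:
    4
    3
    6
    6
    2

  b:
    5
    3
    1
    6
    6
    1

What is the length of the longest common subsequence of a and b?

Let dp[i][j] be the LCS length of the first i values of a and the first j values of b. dp[i][j] = dp[i-1][j-1]+1 when the i-th and j-th values match, else max(dp[i-1][j], dp[i][j-1]).
    ·  5  3  1  6  6  1
 ·  0  0  0  0  0  0  0
 4  0  0  0  0  0  0  0
 3  0  0  1  1  1  1  1
 6  0  0  1  1  2  2  2
 6  0  0  1  1  2  3  3
 2  0  0  1  1  2  3  3
dp[5][6] = 3. One LCS (by backtracking along matches): 3, 6, 6.

3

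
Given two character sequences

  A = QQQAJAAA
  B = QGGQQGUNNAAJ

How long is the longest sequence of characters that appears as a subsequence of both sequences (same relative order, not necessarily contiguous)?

Let dp[i][j] be the LCS length of the first i characters of A and the first j characters of B. dp[i][j] = dp[i-1][j-1]+1 when the i-th and j-th characters match, else max(dp[i-1][j], dp[i][j-1]).
    ·  Q  G  G  Q  Q  G  U  N  N  A  A  J
 ·  0  0  0  0  0  0  0  0  0  0  0  0  0
 Q  0  1  1  1  1  1  1  1  1  1  1  1  1
 Q  0  1  1  1  2  2  2  2  2  2  2  2  2
 Q  0  1  1  1  2  3  3  3  3  3  3  3  3
 A  0  1  1  1  2  3  3  3  3  3  4  4  4
 J  0  1  1  1  2  3  3  3  3  3  4  4  5
 A  0  1  1  1  2  3  3  3  3  3  4  5  5
 A  0  1  1  1  2  3  3  3  3  3  4  5  5
 A  0  1  1  1  2  3  3  3  3  3  4  5  5
dp[8][12] = 5. One LCS (by backtracking along matches): QQQAJ.

5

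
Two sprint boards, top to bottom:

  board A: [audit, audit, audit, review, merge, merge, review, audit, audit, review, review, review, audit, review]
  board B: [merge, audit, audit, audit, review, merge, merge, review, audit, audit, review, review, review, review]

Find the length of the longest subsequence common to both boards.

One common subsequence of length 13: audit [1,2] → audit [2,3] → audit [3,4] → review [4,5] → merge [5,6] → merge [6,7] → review [7,8] → audit [8,9] → audit [9,10] → review [10,11] → review [11,12] → review [12,13] → review [14,14]. The LCS DP gives dp[14][14] = 13, so this is optimal.

13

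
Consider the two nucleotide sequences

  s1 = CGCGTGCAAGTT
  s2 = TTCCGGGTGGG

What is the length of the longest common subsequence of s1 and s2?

Match C (s1 #1, s2 #4), G (s1 #2, s2 #6), G (s1 #4, s2 #7), T (s1 #5, s2 #8), G (s1 #6, s2 #10), G (s1 #10, s2 #11) — 6 bases in the same relative order in both, and the DP table's final entry dp[12][11] is also 6, so no common subsequence is longer.

6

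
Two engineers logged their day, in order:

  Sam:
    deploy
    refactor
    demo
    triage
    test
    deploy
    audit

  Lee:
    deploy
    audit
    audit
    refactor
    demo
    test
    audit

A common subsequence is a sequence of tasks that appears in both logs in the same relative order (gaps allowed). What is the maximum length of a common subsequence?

Pick deploy [1,1], then refactor [2,4], then demo [3,5], then test [5,6], then audit [7,7]; all 5 tasks appear in both, in order, and the DP table's final entry dp[7][7] is also 5, so no common subsequence is longer.

5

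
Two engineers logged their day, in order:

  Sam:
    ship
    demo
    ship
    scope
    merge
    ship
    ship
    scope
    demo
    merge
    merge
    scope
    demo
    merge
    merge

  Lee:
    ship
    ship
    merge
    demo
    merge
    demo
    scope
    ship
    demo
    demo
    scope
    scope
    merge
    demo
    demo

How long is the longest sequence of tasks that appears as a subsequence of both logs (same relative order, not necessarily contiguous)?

Match ship (Sam #1, Lee #1), then ship (Sam #3, Lee #2), then merge (Sam #5, Lee #3), then demo (Sam #9, Lee #4), then merge (Sam #10, Lee #5), then scope (Sam #12, Lee #7), then demo (Sam #13, Lee #10), then merge (Sam #14, Lee #13) — 8 tasks in the same relative order in both. dp[15][15] = 8 confirms this is the maximum.

8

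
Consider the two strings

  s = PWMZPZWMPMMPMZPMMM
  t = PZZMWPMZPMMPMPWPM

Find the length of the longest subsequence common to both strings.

One common subsequence of length 12: P (s #1, t #1); then Z (s #4, t #2); then Z (s #6, t #3); then W (s #7, t #5); then M (s #8, t #7); then P (s #9, t #9); then M (s #10, t #10); then M (s #11, t #11); then P (s #12, t #12); then M (s #13, t #13); then P (s #15, t #16); then M (s #18, t #17). Since dp[18][17] = 12, nothing longer is possible.

12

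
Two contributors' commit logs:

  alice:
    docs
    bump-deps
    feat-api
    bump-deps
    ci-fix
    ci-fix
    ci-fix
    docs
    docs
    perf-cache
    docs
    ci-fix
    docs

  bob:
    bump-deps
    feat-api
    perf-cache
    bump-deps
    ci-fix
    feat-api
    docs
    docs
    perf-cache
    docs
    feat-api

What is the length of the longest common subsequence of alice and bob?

8

Match bump-deps (alice #2, bob #1); then feat-api (alice #3, bob #2); then bump-deps (alice #4, bob #4); then ci-fix (alice #5, bob #5); then docs (alice #8, bob #7); then docs (alice #9, bob #8); then perf-cache (alice #10, bob #9); then docs (alice #11, bob #10) — 8 commits in the same relative order in both. The LCS DP gives dp[13][11] = 8, so this is optimal.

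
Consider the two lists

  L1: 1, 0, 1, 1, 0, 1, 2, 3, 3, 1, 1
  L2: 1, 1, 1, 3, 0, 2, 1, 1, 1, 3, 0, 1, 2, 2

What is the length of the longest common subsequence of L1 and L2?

Taking 1 [1,3], 0 [2,5], 1 [3,8], 1 [4,9], 0 [5,11], 1 [6,12], 2 [7,14] gives a common subsequence of length 7. The LCS DP gives dp[11][14] = 7, so this is optimal.

7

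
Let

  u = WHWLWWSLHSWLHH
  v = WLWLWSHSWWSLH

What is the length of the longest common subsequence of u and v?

10

Pick W (u #1, v #1), then W (u #3, v #3), then L (u #4, v #4), then W (u #6, v #5), then S (u #7, v #6), then H (u #9, v #7), then S (u #10, v #8), then W (u #11, v #10), then L (u #12, v #12), then H (u #14, v #13); all 10 characters appear in both, in order, and the DP table's final entry dp[14][13] is also 10, so no common subsequence is longer.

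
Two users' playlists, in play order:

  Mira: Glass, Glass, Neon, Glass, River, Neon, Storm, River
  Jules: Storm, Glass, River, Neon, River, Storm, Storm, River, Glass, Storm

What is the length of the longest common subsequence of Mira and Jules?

5

One common subsequence of length 5: Glass [1,2] → Neon [3,4] → River [5,5] → Storm [7,7] → River [8,8], and the DP table's final entry dp[8][10] is also 5, so no common subsequence is longer.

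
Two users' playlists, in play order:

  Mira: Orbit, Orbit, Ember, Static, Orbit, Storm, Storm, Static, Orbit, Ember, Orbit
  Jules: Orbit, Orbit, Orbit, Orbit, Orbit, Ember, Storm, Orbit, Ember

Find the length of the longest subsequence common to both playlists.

Pick Orbit (Mira #1, Jules #4), Orbit (Mira #2, Jules #5), Ember (Mira #3, Jules #6), Storm (Mira #7, Jules #7), Orbit (Mira #9, Jules #8), Ember (Mira #10, Jules #9); all 6 songs appear in both, in order. dp[11][9] = 6 confirms this is the maximum.

6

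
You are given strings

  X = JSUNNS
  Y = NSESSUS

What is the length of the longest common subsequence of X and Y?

Let dp[i][j] be the LCS length of the first i characters of X and the first j characters of Y. dp[i][j] = dp[i-1][j-1]+1 when the i-th and j-th characters match, else max(dp[i-1][j], dp[i][j-1]).
    ·  N  S  E  S  S  U  S
 ·  0  0  0  0  0  0  0  0
 J  0  0  0  0  0  0  0  0
 S  0  0  1  1  1  1  1  1
 U  0  0  1  1  1  1  2  2
 N  0  1  1  1  1  1  2  2
 N  0  1  1  1  1  1  2  2
 S  0  1  2  2  2  2  2  3
dp[6][7] = 3. One LCS (by backtracking along matches): SUS.

3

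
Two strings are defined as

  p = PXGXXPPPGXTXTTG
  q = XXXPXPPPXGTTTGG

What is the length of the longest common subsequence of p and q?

Taking X [2,2], X [4,3], X [5,5], P [6,6], P [7,7], P [8,8], G [9,10], T [11,11], T [13,12], T [14,13], G [15,15] gives a common subsequence of length 11. dp[15][15] = 11 confirms this is the maximum.

11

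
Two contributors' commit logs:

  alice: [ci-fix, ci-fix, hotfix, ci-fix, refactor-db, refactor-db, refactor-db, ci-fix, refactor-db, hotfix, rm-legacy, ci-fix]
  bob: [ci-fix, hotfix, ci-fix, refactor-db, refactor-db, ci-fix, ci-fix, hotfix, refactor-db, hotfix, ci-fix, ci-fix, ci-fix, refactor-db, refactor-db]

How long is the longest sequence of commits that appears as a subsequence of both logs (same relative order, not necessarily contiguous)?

9

Match ci-fix at alice[2]=bob[1]; then hotfix at alice[3]=bob[2]; then ci-fix at alice[4]=bob[3]; then refactor-db at alice[5]=bob[4]; then refactor-db at alice[6]=bob[5]; then ci-fix at alice[8]=bob[7]; then refactor-db at alice[9]=bob[9]; then hotfix at alice[10]=bob[10]; then ci-fix at alice[12]=bob[13] — 9 commits in the same relative order in both. The LCS DP gives dp[12][15] = 9, so this is optimal.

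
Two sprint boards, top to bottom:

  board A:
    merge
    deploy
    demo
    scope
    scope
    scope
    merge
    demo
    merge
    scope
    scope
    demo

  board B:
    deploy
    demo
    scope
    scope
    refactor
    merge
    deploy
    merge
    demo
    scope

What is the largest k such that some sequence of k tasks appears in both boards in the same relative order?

7

Taking deploy [2,1]; then demo [3,2]; then scope [4,3]; then scope [5,4]; then merge [7,8]; then demo [8,9]; then scope [11,10] gives a common subsequence of length 7. The LCS DP gives dp[12][10] = 7, so this is optimal.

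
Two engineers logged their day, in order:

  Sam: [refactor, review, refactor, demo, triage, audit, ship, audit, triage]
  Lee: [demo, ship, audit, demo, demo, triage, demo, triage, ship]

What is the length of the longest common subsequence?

Taking demo at Sam[4]=Lee[1]; then ship at Sam[7]=Lee[2]; then audit at Sam[8]=Lee[3]; then triage at Sam[9]=Lee[8] gives a common subsequence of length 4. Since dp[9][9] = 4, nothing longer is possible.

4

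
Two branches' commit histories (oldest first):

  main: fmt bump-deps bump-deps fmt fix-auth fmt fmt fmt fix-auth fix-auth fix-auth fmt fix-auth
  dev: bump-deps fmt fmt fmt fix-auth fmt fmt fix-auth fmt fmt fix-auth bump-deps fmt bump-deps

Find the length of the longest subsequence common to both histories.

Taking fmt [1,3] → fmt [4,4] → fix-auth [5,5] → fmt [6,7] → fmt [7,9] → fmt [8,10] → fix-auth [9,11] → fmt [12,13] gives a common subsequence of length 8. Since dp[13][14] = 8, nothing longer is possible.

8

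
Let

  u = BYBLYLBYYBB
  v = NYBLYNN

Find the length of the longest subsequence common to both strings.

4

Match Y (u #2, v #2), B (u #3, v #3), L (u #4, v #4), Y (u #5, v #5) — 4 characters in the same relative order in both, and the DP table's final entry dp[11][7] is also 4, so no common subsequence is longer.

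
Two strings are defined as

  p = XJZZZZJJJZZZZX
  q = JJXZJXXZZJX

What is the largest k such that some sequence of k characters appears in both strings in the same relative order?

Pick X [1,3], then J [2,5], then Z [5,8], then Z [6,9], then J [9,10], then X [14,11]; all 6 characters appear in both, in order. The LCS DP gives dp[14][11] = 6, so this is optimal.

6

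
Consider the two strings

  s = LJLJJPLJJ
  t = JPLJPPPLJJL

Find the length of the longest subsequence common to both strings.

Match J [2,1]; then L [3,3]; then J [4,4]; then P [6,7]; then L [7,8]; then J [8,9]; then J [9,10] — 7 characters in the same relative order in both, and the DP table's final entry dp[9][11] is also 7, so no common subsequence is longer.

7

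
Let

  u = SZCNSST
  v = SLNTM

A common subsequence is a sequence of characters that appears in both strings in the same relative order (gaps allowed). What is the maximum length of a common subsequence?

One common subsequence of length 3: S [1,1], then N [4,3], then T [7,4]. Since dp[7][5] = 3, nothing longer is possible.

3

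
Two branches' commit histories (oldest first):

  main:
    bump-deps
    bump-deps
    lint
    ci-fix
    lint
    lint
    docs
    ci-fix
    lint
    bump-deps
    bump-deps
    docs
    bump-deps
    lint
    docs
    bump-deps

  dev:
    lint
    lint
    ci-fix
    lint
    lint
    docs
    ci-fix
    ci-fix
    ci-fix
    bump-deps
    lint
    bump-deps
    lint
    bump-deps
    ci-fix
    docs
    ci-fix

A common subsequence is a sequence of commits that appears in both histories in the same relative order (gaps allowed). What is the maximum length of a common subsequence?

10

One common subsequence of length 10: lint (main #3, dev #2), ci-fix (main #4, dev #3), lint (main #5, dev #4), lint (main #6, dev #5), docs (main #7, dev #6), ci-fix (main #8, dev #9), lint (main #9, dev #11), bump-deps (main #10, dev #12), bump-deps (main #11, dev #14), docs (main #12, dev #16). The LCS DP gives dp[16][17] = 10, so this is optimal.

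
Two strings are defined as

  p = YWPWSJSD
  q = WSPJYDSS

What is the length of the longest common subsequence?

4

Let dp[i][j] be the LCS length of the first i characters of p and the first j characters of q. dp[i][j] = dp[i-1][j-1]+1 when the i-th and j-th characters match, else max(dp[i-1][j], dp[i][j-1]).
    ·  W  S  P  J  Y  D  S  S
 ·  0  0  0  0  0  0  0  0  0
 Y  0  0  0  0  0  1  1  1  1
 W  0  1  1  1  1  1  1  1  1
 P  0  1  1  2  2  2  2  2  2
 W  0  1  1  2  2  2  2  2  2
 S  0  1  2  2  2  2  2  3  3
 J  0  1  2  2  3  3  3  3  3
 S  0  1  2  2  3  3  3  4  4
 D  0  1  2  2  3  3  4  4  4
dp[8][8] = 4. One LCS (by backtracking along matches): WPSS.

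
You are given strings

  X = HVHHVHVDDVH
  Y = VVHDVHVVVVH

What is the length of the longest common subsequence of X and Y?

Pick H at X[1]=Y[3], V at X[2]=Y[5], H at X[3]=Y[6], V at X[5]=Y[8], V at X[7]=Y[9], V at X[10]=Y[10], H at X[11]=Y[11]; all 7 characters appear in both, in order. Since dp[11][11] = 7, nothing longer is possible.

7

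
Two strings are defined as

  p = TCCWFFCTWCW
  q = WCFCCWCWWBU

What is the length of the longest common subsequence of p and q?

6

One common subsequence of length 6: C [2,4] → C [3,5] → W [4,6] → C [7,7] → W [9,8] → W [11,9]. dp[11][11] = 6 confirms this is the maximum.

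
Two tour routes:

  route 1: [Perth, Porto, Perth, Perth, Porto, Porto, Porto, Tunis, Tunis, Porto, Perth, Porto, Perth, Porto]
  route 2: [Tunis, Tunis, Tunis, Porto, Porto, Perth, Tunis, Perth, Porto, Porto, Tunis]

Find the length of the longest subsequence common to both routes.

Pick Porto [2,5], Perth [3,6], Perth [4,8], Porto [6,9], Porto [7,10], Tunis [9,11]; all 6 stops appear in both, in order. dp[14][11] = 6 confirms this is the maximum.

6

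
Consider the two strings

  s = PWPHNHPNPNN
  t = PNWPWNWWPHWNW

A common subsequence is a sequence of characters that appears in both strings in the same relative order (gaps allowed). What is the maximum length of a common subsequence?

6

Match P at s[1]=t[1]; then W at s[2]=t[3]; then P at s[3]=t[4]; then N at s[5]=t[6]; then H at s[6]=t[10]; then N at s[8]=t[12] — 6 characters in the same relative order in both, and the DP table's final entry dp[11][13] is also 6, so no common subsequence is longer.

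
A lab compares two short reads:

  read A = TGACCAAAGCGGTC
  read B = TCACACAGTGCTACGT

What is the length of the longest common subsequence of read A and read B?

9

One common subsequence of length 9: T (read A #1, read B #1), A (read A #3, read B #3), C (read A #4, read B #4), C (read A #5, read B #6), A (read A #6, read B #7), A (read A #8, read B #13), C (read A #10, read B #14), G (read A #12, read B #15), T (read A #13, read B #16). The LCS DP gives dp[14][16] = 9, so this is optimal.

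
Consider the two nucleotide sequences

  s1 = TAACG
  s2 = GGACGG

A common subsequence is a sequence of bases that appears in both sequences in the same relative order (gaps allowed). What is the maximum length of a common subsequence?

3

Taking A (s1 #3, s2 #3), then C (s1 #4, s2 #4), then G (s1 #5, s2 #6) gives a common subsequence of length 3. Since dp[5][6] = 3, nothing longer is possible.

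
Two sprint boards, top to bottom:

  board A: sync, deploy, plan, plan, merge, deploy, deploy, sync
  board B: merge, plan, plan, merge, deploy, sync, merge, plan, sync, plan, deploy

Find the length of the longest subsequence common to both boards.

Match plan [3,2], then plan [4,3], then merge [5,4], then deploy [6,5], then deploy [7,11] — 5 tasks in the same relative order in both. Since dp[8][11] = 5, nothing longer is possible.

5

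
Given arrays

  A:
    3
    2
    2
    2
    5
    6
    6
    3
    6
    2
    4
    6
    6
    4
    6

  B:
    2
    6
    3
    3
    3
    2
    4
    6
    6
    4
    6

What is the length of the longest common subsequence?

9

Pick 2 (A #4, B #1), 6 (A #6, B #2), 3 (A #8, B #5), 2 (A #10, B #6), 4 (A #11, B #7), 6 (A #12, B #8), 6 (A #13, B #9), 4 (A #14, B #10), 6 (A #15, B #11); all 9 values appear in both, in order. Since dp[15][11] = 9, nothing longer is possible.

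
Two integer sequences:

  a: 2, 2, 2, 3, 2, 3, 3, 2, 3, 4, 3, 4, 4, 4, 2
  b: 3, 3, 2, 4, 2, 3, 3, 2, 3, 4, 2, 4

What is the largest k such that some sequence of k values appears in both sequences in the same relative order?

Pick 2 [1,3], then 2 [5,5], then 3 [6,6], then 3 [7,7], then 2 [8,8], then 3 [9,9], then 4 [10,10], then 4 [14,12]; all 8 values appear in both, in order. dp[15][12] = 8 confirms this is the maximum.

8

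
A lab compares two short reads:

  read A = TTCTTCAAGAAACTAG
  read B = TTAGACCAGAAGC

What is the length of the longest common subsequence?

Match T (read A #1, read B #1), then T (read A #2, read B #2), then C (read A #3, read B #6), then C (read A #6, read B #7), then A (read A #8, read B #8), then G (read A #9, read B #9), then A (read A #10, read B #10), then A (read A #11, read B #11), then C (read A #13, read B #13) — 9 bases in the same relative order in both. The LCS DP gives dp[16][13] = 9, so this is optimal.

9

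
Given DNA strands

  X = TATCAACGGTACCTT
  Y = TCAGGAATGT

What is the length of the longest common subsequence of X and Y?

8

One common subsequence of length 8: T (X #3, Y #1); then C (X #4, Y #2); then A (X #6, Y #3); then G (X #8, Y #4); then G (X #9, Y #5); then A (X #11, Y #7); then T (X #14, Y #8); then T (X #15, Y #10). The LCS DP gives dp[15][10] = 8, so this is optimal.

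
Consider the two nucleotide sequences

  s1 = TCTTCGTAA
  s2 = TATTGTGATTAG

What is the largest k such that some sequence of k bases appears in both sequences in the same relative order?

Let dp[i][j] be the LCS length of the first i bases of s1 and the first j bases of s2. dp[i][j] = dp[i-1][j-1]+1 when the i-th and j-th bases match, else max(dp[i-1][j], dp[i][j-1]).
    ·  T  A  T  T  G  T  G  A  T  T  A  G
 ·  0  0  0  0  0  0  0  0  0  0  0  0  0
 T  0  1  1  1  1  1  1  1  1  1  1  1  1
 C  0  1  1  1  1  1  1  1  1  1  1  1  1
 T  0  1  1  2  2  2  2  2  2  2  2  2  2
 T  0  1  1  2  3  3  3  3  3  3  3  3  3
 C  0  1  1  2  3  3  3  3  3  3  3  3  3
 G  0  1  1  2  3  4  4  4  4  4  4  4  4
 T  0  1  1  2  3  4  5  5  5  5  5  5  5
 A  0  1  2  2  3  4  5  5  6  6  6  6  6
 A  0  1  2  2  3  4  5  5  6  6  6  7  7
dp[9][12] = 7. One LCS (by backtracking along matches): TTTGTAA.

7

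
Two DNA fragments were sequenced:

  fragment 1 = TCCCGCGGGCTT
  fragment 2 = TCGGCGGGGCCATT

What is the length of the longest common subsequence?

Pick T (fragment 1 #1, fragment 2 #1), then C (fragment 1 #2, fragment 2 #2), then C (fragment 1 #4, fragment 2 #5), then G (fragment 1 #5, fragment 2 #6), then G (fragment 1 #7, fragment 2 #7), then G (fragment 1 #8, fragment 2 #8), then G (fragment 1 #9, fragment 2 #9), then C (fragment 1 #10, fragment 2 #11), then T (fragment 1 #11, fragment 2 #13), then T (fragment 1 #12, fragment 2 #14); all 10 bases appear in both, in order. The LCS DP gives dp[12][14] = 10, so this is optimal.

10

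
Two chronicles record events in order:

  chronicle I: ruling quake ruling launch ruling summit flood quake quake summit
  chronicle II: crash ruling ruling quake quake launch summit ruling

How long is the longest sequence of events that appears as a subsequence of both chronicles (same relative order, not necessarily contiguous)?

Taking ruling [3,2] → ruling [5,3] → quake [8,4] → quake [9,5] → summit [10,7] gives a common subsequence of length 5, and the DP table's final entry dp[10][8] is also 5, so no common subsequence is longer.

5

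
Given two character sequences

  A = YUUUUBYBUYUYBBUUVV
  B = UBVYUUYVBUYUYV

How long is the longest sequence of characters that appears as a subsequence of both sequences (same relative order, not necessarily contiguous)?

10

Pick Y [1,4]; then U [4,5]; then U [5,6]; then Y [7,7]; then B [8,9]; then U [9,10]; then Y [10,11]; then U [11,12]; then Y [12,13]; then V [18,14]; all 10 characters appear in both, in order. dp[18][14] = 10 confirms this is the maximum.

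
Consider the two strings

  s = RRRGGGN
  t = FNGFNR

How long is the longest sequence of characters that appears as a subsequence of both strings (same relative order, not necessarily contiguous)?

Pick G [4,3], N [7,5]; all 2 characters appear in both, in order. Since dp[7][6] = 2, nothing longer is possible.

2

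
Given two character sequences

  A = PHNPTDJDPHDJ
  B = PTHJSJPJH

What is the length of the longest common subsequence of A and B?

Let dp[i][j] be the LCS length of the first i characters of A and the first j characters of B. dp[i][j] = dp[i-1][j-1]+1 when the i-th and j-th characters match, else max(dp[i-1][j], dp[i][j-1]).
    ·  P  T  H  J  S  J  P  J  H
 ·  0  0  0  0  0  0  0  0  0  0
 P  0  1  1  1  1  1  1  1  1  1
 H  0  1  1  2  2  2  2  2  2  2
 N  0  1  1  2  2  2  2  2  2  2
 P  0  1  1  2  2  2  2  3  3  3
 T  0  1  2  2  2  2  2  3  3  3
 D  0  1  2  2  2  2  2  3  3  3
 J  0  1  2  2  3  3  3  3  4  4
 D  0  1  2  2  3  3  3  3  4  4
 P  0  1  2  2  3  3  3  4  4  4
 H  0  1  2  3  3  3  3  4  4  5
 D  0  1  2  3  3  3  3  4  4  5
 J  0  1  2  3  4  4  4  4  5  5
dp[12][9] = 5. One LCS (by backtracking along matches): PHPJH.

5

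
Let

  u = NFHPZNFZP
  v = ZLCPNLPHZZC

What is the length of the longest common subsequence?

4

One common subsequence of length 4: N (u #1, v #5); then H (u #3, v #8); then Z (u #5, v #9); then Z (u #8, v #10). dp[9][11] = 4 confirms this is the maximum.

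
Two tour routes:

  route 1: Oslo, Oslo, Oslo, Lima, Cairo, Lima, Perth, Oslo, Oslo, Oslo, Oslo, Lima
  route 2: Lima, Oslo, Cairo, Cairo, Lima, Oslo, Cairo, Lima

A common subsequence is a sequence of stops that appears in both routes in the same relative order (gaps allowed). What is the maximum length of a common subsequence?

5

Taking Oslo [1,2]; then Cairo [5,4]; then Lima [6,5]; then Oslo [8,6]; then Lima [12,8] gives a common subsequence of length 5, and the DP table's final entry dp[12][8] is also 5, so no common subsequence is longer.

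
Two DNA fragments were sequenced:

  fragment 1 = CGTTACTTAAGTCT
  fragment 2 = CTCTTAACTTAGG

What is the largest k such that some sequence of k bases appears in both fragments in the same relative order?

9

Match C at fragment 1[1]=fragment 2[3], then T at fragment 1[3]=fragment 2[4], then T at fragment 1[4]=fragment 2[5], then A at fragment 1[5]=fragment 2[7], then C at fragment 1[6]=fragment 2[8], then T at fragment 1[7]=fragment 2[9], then T at fragment 1[8]=fragment 2[10], then A at fragment 1[9]=fragment 2[11], then G at fragment 1[11]=fragment 2[13] — 9 bases in the same relative order in both, and the DP table's final entry dp[14][13] is also 9, so no common subsequence is longer.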